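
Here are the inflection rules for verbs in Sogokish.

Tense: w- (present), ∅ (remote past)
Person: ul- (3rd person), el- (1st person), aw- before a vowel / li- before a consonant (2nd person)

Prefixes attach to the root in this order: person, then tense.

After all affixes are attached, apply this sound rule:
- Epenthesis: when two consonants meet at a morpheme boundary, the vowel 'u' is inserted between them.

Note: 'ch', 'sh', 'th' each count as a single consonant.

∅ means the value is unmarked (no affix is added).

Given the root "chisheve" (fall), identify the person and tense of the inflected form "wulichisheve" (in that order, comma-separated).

2nd person, present

Segment: w-li-chisheve.
person: aw/li- → 2nd person.
tense: w- → present.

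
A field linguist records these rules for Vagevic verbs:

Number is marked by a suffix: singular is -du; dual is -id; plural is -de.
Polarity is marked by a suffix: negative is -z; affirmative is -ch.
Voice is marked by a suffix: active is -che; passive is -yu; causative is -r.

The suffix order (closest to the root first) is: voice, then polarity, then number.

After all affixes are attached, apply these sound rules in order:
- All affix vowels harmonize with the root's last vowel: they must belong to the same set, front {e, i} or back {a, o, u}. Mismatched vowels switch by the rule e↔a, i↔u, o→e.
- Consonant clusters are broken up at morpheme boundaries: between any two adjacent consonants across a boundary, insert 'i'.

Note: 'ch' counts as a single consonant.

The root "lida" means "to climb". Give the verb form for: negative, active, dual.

Attach voice active -che → lidache.
Attach polarity negative -z → lidachez.
Attach number dual -id → lidachezid.
Apply vowel harmony: lidachezid → lidachazud.
Epenthesis: no change.

lidachazud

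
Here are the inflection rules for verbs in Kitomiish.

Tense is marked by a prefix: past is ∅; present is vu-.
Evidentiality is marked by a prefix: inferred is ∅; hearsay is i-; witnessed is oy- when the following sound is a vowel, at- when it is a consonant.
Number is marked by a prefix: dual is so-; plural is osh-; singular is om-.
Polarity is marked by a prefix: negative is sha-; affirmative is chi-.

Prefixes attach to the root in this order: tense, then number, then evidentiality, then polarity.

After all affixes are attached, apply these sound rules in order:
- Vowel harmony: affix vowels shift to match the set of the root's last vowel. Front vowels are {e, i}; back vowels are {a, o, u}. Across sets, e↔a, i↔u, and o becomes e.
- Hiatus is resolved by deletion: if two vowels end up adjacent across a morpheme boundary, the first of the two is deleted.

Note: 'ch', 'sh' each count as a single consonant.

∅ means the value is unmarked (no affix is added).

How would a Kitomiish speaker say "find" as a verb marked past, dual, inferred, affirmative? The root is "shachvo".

chusoshachvo

tense = past: zero marking, form stays shachvo.
Attach number dual so- → soshachvo.
evidentiality = inferred: zero marking, form stays soshachvo.
Attach polarity affirmative chi- → chisoshachvo.
Apply vowel harmony: chisoshachvo → chusoshachvo.
Vowel deletion: no change.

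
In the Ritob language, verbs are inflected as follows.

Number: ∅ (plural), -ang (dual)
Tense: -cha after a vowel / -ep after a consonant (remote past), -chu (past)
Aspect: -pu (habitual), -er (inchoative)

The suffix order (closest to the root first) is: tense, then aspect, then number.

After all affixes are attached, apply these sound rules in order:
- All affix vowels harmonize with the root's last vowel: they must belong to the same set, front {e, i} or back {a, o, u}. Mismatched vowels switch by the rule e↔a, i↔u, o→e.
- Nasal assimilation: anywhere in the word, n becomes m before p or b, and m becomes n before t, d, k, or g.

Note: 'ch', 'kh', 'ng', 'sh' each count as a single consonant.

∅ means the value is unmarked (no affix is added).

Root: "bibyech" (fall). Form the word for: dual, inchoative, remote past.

Attach tense remote past -ep (after consonant 'ch') → bibyechep.
Attach aspect inchoative -er → bibyecheper.
Attach number dual -ang → bibyecheperang.
Apply vowel harmony: bibyecheperang → bibyechepereng.
Nasal assimilation: no change.

bibyechepereng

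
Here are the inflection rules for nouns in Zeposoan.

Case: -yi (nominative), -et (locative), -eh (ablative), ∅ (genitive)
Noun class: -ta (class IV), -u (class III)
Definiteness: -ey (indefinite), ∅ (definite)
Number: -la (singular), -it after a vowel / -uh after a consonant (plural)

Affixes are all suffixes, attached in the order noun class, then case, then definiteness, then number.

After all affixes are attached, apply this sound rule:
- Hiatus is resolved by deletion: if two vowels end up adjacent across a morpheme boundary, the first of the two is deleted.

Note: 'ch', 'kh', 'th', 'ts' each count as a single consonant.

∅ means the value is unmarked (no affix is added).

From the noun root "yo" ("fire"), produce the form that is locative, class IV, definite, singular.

yotetla

Attach noun class class IV -ta → yota.
Attach case locative -et → yotaet.
definiteness = definite: zero marking, form stays yotaet.
Attach number singular -la → yotaetla.
Apply vowel deletion: yotaetla → yotetla.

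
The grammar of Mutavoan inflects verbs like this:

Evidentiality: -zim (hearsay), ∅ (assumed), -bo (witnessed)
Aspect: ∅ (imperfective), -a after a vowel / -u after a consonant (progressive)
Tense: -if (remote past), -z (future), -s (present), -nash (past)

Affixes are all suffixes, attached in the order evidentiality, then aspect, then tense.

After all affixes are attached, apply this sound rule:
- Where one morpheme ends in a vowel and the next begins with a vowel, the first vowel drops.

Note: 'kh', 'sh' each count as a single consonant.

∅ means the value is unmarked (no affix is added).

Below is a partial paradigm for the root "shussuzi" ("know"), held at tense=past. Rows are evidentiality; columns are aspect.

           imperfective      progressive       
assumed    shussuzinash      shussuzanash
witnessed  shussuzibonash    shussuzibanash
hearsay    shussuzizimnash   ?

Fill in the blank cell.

shussuzizimunash

Attach evidentiality hearsay -zim → shussuzizim.
Attach aspect progressive -u (after consonant 'm') → shussuzizimu.
Attach tense past -nash → shussuzizimunash.
Vowel deletion: no change.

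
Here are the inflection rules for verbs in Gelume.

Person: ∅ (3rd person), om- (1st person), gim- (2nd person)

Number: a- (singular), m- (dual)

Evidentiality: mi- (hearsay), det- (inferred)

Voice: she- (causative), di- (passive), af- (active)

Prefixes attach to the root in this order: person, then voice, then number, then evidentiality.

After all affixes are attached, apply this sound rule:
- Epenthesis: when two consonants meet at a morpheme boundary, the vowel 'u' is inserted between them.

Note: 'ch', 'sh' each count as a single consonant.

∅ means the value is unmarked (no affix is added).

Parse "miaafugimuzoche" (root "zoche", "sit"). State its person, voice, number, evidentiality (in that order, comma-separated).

Segment: mi-a-af-gim-zoche.
person: gim- → 2nd person.
voice: af- → active.
number: a- → singular.
evidentiality: mi- → hearsay.

2nd person, active, singular, hearsay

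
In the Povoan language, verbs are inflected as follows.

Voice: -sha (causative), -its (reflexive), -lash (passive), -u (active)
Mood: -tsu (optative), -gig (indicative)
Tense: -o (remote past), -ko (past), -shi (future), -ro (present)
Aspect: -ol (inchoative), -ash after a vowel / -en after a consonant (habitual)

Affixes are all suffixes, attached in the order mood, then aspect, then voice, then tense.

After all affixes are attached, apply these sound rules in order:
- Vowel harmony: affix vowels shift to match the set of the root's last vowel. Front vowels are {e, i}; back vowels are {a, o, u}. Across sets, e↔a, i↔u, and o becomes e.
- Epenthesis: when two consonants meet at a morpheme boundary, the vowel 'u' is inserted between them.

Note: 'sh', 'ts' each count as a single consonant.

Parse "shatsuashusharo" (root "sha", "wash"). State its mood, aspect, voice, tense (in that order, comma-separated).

optative, habitual, causative, present

Segment: sha-tsu-ash-sha-ro.
mood: -tsu → optative.
aspect: -ash/en → habitual.
voice: -sha → causative.
tense: -ro → present.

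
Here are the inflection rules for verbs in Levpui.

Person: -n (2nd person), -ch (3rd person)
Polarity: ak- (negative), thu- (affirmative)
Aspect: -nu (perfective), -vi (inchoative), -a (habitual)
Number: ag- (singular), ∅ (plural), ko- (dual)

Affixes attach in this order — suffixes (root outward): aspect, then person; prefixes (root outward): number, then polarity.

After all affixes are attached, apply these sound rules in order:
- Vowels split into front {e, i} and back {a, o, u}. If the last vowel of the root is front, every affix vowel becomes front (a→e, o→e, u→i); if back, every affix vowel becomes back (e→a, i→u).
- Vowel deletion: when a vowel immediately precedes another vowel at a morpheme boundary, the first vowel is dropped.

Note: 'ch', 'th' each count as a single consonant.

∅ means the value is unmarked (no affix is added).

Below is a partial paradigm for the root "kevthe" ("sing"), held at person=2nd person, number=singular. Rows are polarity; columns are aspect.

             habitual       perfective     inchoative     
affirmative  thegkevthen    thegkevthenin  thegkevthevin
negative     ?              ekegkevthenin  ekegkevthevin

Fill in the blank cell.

Attach aspect habitual -a → kevthea.
Attach person 2nd person -n → kevthean.
Attach number singular ag- → agkevthean.
Attach polarity negative ak- → akagkevthean.
Apply vowel harmony: akagkevthean → ekegkevtheen.
Apply vowel deletion: ekegkevtheen → ekegkevthen.

ekegkevthen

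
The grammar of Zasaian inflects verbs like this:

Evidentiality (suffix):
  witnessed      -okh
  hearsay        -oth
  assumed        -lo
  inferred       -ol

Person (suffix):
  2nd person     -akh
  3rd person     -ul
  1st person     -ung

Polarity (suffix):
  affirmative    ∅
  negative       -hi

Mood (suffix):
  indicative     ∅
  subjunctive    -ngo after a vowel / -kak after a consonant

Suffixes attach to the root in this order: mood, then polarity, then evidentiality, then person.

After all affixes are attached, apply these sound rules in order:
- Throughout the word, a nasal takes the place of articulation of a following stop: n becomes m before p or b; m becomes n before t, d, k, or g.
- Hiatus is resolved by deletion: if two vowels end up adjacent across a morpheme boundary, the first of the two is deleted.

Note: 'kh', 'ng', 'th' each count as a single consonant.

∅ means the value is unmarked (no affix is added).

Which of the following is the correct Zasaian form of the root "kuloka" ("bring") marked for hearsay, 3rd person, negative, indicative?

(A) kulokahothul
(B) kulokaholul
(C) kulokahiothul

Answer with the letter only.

A

mood = indicative: zero marking, form stays kuloka.
Attach polarity negative -hi → kulokahi.
Attach evidentiality hearsay -oth → kulokahioth.
Attach person 3rd person -ul → kulokahiothul.
Nasal assimilation: no change.
Apply vowel deletion: kulokahiothul → kulokahothul.
So the correct form is kulokahothul, option (A).
(B) kulokaholul is wrong: it uses inferred instead of hearsay for evidentiality.
(C) kulokahiothul is wrong: it fails to apply the sound rule(s).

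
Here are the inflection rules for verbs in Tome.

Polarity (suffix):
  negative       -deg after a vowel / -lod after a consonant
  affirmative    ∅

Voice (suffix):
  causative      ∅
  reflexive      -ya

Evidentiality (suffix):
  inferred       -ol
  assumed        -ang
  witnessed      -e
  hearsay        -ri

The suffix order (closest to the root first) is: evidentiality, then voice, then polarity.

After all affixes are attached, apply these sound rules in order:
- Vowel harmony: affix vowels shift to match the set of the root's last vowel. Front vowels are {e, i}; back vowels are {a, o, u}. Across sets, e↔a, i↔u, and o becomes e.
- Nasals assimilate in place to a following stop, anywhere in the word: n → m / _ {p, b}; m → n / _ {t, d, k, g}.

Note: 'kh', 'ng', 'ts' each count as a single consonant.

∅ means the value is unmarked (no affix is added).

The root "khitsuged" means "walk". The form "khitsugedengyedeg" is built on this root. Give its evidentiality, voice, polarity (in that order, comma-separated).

Segment: khitsuged-ang-ya-deg.
evidentiality: -ang → assumed.
voice: -ya → reflexive.
polarity: -deg/lod → negative.

assumed, reflexive, negative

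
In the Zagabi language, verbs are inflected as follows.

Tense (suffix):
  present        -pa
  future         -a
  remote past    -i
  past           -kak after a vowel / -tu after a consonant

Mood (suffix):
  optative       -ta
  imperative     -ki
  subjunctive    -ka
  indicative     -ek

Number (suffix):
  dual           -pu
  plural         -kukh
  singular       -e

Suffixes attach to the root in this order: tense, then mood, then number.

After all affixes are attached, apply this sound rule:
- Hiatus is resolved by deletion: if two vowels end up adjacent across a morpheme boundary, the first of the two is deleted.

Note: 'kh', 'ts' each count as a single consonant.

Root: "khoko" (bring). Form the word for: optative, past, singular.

Attach tense past -kak (after vowel 'o') → khokokak.
Attach mood optative -ta → khokokakta.
Attach number singular -e → khokokaktae.
Apply vowel deletion: khokokaktae → khokokakte.

khokokakte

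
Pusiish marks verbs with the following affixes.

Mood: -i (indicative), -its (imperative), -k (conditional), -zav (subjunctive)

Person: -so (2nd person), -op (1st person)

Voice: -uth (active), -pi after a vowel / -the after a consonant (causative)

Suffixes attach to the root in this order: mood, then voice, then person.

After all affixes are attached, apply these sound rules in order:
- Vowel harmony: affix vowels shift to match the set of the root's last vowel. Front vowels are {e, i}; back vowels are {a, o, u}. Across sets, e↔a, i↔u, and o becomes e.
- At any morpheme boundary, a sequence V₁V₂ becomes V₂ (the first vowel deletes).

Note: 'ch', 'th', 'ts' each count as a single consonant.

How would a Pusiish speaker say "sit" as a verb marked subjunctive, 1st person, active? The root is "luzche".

Attach mood subjunctive -zav → luzchezav.
Attach voice active -uth → luzchezavuth.
Attach person 1st person -op → luzchezavuthop.
Apply vowel harmony: luzchezavuthop → luzchezevithep.
Vowel deletion: no change.

luzchezevithep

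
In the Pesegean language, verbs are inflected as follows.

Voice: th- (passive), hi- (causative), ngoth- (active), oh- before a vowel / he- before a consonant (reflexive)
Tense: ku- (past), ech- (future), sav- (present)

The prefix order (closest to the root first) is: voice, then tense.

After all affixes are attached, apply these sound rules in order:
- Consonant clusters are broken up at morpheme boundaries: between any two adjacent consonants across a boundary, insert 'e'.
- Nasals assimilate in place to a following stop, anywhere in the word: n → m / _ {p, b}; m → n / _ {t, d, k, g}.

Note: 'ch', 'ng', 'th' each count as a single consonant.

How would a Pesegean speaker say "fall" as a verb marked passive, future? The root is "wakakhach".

Attach voice passive th- → thwakakhach.
Attach tense future ech- → echthwakakhach.
Apply epenthesis: echthwakakhach → echethewakakhach.
Nasal assimilation: no change.

echethewakakhach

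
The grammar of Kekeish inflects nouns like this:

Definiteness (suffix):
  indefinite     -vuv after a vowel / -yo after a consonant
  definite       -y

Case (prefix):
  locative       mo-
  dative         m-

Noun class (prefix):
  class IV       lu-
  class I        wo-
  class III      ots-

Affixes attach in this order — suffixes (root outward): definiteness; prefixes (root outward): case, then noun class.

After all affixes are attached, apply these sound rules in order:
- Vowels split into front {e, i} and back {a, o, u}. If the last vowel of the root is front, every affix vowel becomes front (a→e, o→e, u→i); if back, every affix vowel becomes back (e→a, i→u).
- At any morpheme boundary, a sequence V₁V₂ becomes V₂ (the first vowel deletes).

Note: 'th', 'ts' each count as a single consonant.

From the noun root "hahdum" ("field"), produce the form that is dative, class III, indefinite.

Attach case dative m- → mhahdum.
Attach definiteness indefinite -yo (after consonant 'm') → mhahdumyo.
Attach noun class class III ots- → otsmhahdumyo.
Vowel harmony: no change.
Vowel deletion: no change.

otsmhahdumyo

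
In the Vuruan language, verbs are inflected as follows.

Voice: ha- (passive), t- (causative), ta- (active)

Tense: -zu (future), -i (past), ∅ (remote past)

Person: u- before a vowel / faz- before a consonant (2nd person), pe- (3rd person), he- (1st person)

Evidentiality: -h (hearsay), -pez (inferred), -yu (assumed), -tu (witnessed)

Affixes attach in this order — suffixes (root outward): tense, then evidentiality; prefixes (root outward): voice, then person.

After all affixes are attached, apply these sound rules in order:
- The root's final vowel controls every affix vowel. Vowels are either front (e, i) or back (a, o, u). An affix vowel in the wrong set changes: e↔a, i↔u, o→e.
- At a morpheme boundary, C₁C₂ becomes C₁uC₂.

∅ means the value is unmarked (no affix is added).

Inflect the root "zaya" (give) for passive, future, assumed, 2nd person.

fazuhazayazuyu

Attach tense future -zu → zayazu.
Attach voice passive ha- → hazayazu.
Attach person 2nd person faz- (before consonant 'h') → fazhazayazu.
Attach evidentiality assumed -yu → fazhazayazuyu.
Vowel harmony: no change.
Apply epenthesis: fazhazayazuyu → fazuhazayazuyu.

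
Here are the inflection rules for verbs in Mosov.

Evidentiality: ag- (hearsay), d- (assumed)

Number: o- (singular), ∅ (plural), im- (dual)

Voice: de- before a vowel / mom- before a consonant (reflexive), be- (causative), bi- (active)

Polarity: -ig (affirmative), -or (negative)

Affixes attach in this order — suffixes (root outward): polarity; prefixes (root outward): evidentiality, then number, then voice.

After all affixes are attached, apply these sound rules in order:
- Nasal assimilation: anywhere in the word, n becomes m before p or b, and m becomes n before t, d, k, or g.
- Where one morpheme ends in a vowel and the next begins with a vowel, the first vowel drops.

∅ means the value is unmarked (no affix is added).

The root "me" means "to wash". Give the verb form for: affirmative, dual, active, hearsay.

bimagmig

Attach polarity affirmative -ig → meig.
Attach evidentiality hearsay ag- → agmeig.
Attach number dual im- → imagmeig.
Attach voice active bi- → biimagmeig.
Nasal assimilation: no change.
Apply vowel deletion: biimagmeig → bimagmig.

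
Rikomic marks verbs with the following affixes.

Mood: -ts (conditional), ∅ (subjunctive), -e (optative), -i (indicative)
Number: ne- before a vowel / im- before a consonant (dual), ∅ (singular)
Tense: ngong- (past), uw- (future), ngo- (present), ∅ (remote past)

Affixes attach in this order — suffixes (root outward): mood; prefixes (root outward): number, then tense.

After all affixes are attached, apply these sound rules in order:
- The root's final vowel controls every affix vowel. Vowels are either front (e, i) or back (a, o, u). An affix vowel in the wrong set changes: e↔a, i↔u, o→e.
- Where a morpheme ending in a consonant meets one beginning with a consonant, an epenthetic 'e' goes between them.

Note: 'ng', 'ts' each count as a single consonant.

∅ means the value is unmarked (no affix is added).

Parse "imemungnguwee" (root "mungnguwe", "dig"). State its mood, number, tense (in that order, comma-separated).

optative, dual, remote past

Segment: im-mungnguwe-e.
mood: -e → optative.
number: ne/im- → dual.
tense: ∅ → remote past.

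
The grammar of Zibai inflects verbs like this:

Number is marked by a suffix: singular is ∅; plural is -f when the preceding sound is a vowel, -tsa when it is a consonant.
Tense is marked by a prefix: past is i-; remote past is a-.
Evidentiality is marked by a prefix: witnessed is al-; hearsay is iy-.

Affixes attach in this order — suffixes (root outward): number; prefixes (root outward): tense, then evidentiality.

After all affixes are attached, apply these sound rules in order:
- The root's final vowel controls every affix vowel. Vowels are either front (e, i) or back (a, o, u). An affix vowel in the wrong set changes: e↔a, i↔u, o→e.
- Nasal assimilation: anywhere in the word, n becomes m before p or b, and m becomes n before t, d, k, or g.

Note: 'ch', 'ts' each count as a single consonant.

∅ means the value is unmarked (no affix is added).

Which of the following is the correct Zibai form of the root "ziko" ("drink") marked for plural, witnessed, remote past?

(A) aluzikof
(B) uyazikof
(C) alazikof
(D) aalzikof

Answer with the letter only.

C

Attach number plural -f (after vowel 'o') → zikof.
Attach tense remote past a- → azikof.
Attach evidentiality witnessed al- → alazikof.
Vowel harmony: no change.
Nasal assimilation: no change.
So the correct form is alazikof, option (C).
(A) aluzikof is wrong: it uses past instead of remote past for tense.
(D) aalzikof is wrong: it has the affixes in the wrong order.
(B) uyazikof is wrong: it uses hearsay instead of witnessed for evidentiality.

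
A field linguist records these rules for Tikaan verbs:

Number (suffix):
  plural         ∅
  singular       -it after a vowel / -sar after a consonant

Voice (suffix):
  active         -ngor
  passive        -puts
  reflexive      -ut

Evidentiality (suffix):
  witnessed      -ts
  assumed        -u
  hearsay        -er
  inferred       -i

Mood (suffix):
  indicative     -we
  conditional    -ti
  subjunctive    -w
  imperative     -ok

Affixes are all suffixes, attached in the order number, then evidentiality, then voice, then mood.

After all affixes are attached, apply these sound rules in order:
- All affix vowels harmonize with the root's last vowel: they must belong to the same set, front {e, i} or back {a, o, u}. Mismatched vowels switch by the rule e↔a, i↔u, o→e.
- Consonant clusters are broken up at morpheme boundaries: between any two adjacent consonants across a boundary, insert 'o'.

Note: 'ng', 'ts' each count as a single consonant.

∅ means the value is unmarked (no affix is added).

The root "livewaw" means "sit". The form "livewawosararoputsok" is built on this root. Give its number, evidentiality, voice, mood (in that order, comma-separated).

singular, hearsay, passive, imperative

Segment: livewaw-sar-er-puts-ok.
number: -it/sar → singular.
evidentiality: -er → hearsay.
voice: -puts → passive.
mood: -ok → imperative.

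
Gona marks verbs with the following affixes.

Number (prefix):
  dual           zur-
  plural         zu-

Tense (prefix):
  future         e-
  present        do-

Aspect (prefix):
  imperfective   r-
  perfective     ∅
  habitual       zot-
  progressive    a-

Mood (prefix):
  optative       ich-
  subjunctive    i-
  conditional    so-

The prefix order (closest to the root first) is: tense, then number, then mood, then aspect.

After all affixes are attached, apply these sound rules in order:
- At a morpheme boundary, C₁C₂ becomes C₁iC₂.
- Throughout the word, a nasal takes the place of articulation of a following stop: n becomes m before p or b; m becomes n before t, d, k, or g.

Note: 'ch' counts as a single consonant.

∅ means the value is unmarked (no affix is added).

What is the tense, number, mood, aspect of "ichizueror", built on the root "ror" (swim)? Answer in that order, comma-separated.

Segment: ich-zu-e-ror.
tense: e- → future.
number: zu- → plural.
mood: ich- → optative.
aspect: ∅ → perfective.

future, plural, optative, perfective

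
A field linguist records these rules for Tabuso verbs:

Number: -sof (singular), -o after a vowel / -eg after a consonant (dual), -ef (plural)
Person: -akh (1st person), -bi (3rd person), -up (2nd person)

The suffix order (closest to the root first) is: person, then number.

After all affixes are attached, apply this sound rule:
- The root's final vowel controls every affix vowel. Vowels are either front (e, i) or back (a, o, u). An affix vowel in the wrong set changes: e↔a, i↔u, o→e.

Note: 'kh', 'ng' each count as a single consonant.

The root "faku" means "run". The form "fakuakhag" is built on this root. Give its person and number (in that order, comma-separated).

Segment: faku-akh-eg.
person: -akh → 1st person.
number: -o/eg → dual.

1st person, dual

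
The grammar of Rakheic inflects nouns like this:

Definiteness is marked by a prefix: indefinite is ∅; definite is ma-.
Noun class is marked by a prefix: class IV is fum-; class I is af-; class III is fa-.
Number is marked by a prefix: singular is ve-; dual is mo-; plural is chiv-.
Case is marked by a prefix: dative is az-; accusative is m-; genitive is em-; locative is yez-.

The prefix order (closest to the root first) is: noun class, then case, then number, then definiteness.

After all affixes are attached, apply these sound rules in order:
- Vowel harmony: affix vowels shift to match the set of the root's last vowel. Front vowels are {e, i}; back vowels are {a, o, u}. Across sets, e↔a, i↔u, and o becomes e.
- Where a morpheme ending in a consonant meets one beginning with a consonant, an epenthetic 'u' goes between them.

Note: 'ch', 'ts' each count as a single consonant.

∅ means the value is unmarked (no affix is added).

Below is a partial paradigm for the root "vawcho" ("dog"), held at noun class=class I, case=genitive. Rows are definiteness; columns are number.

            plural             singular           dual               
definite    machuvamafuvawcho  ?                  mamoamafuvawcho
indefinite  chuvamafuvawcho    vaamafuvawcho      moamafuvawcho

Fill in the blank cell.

Attach noun class class I af- → afvawcho.
Attach case genitive em- → emafvawcho.
Attach number singular ve- → veemafvawcho.
Attach definiteness definite ma- → maveemafvawcho.
Apply vowel harmony: maveemafvawcho → mavaamafvawcho.
Apply epenthesis: mavaamafvawcho → mavaamafuvawcho.

mavaamafuvawcho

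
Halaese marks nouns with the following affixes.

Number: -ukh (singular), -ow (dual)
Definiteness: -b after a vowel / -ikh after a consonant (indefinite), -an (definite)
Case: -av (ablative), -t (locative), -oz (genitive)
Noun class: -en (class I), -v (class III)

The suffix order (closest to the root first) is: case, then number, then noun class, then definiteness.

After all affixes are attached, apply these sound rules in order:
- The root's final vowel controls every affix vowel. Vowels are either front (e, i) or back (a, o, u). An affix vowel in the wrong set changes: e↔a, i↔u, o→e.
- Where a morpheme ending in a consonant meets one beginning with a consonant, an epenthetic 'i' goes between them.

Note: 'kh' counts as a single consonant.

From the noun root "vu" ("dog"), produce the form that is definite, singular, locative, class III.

Attach case locative -t → vut.
Attach number singular -ukh → vutukh.
Attach noun class class III -v → vutukhv.
Attach definiteness definite -an → vutukhvan.
Vowel harmony: no change.
Apply epenthesis: vutukhvan → vutukhivan.

vutukhivan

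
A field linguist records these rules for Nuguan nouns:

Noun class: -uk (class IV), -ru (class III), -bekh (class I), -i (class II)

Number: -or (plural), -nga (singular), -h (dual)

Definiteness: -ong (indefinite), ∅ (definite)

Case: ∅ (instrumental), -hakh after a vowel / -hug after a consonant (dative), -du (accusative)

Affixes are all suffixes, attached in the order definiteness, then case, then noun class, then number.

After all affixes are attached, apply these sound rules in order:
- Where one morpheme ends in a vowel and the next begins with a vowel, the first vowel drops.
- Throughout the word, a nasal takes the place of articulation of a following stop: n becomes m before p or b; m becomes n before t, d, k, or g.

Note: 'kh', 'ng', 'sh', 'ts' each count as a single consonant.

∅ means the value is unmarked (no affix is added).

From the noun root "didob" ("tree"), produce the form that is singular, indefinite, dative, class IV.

didobonghuguknga

Attach definiteness indefinite -ong → didobong.
Attach case dative -hug (after consonant 'ng') → didobonghug.
Attach noun class class IV -uk → didobonghuguk.
Attach number singular -nga → didobonghuguknga.
Vowel deletion: no change.
Nasal assimilation: no change.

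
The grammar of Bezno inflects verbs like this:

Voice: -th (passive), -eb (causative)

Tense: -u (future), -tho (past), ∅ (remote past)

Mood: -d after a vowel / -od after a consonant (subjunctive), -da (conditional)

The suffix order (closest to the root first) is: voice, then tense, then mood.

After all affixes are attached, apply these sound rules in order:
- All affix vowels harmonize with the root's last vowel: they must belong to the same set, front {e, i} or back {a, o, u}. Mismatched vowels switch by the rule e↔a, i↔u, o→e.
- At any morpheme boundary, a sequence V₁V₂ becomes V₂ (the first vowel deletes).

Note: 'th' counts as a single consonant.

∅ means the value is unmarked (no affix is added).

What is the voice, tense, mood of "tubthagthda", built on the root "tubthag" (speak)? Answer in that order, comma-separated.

Segment: tubthag-th-da.
voice: -th → passive.
tense: ∅ → remote past.
mood: -da → conditional.

passive, remote past, conditional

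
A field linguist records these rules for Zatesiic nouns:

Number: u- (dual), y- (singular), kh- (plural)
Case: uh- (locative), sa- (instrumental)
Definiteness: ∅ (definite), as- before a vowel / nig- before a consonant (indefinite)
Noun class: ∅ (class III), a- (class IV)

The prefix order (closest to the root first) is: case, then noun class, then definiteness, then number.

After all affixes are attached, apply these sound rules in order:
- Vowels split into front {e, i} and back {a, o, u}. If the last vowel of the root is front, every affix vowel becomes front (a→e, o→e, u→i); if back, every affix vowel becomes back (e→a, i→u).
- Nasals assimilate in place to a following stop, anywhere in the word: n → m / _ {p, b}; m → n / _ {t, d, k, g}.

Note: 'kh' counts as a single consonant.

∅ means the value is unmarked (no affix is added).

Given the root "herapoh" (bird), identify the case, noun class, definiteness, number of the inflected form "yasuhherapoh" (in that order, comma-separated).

locative, class III, indefinite, singular

Segment: y-as-uh-herapoh.
case: uh- → locative.
noun class: ∅ → class III.
definiteness: as/nig- → indefinite.
number: y- → singular.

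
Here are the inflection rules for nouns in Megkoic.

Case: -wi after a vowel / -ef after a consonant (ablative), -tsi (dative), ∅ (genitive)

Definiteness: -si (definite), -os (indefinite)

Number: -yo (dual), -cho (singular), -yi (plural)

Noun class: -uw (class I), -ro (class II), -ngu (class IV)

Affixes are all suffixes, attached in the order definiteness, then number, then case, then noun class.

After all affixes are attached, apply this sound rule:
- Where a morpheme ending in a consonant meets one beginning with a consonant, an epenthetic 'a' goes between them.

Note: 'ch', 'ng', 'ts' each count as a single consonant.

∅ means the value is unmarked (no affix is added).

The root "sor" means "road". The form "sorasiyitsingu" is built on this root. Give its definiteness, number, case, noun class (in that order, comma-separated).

definite, plural, dative, class IV

Segment: sor-si-yi-tsi-ngu.
definiteness: -si → definite.
number: -yi → plural.
case: -tsi → dative.
noun class: -ngu → class IV.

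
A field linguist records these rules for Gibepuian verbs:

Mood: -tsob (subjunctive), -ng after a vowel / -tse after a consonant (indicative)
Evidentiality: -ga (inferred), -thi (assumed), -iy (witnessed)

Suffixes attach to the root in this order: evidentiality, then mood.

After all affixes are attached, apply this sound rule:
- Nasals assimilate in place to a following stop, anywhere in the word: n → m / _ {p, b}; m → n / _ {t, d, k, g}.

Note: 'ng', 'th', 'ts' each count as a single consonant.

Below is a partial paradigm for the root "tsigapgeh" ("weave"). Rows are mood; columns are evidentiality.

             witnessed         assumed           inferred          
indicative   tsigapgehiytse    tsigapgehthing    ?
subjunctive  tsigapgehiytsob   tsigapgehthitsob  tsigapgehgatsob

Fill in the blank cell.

tsigapgehgang

Attach evidentiality inferred -ga → tsigapgehga.
Attach mood indicative -ng (after vowel 'a') → tsigapgehgang.
Nasal assimilation: no change.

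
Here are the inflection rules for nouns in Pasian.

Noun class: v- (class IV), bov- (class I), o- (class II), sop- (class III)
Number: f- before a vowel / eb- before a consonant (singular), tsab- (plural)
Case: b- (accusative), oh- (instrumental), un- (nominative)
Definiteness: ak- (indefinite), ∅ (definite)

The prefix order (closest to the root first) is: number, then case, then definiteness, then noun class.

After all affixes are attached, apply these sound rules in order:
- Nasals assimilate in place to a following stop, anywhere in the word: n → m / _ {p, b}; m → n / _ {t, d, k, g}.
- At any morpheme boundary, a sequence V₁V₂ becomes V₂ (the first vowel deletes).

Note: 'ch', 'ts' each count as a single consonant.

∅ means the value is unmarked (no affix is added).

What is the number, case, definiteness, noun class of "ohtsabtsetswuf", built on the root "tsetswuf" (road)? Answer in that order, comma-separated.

Segment: o-oh-tsab-tsetswuf.
number: tsab- → plural.
case: oh- → instrumental.
definiteness: ∅ → definite.
noun class: o- → class II.

plural, instrumental, definite, class II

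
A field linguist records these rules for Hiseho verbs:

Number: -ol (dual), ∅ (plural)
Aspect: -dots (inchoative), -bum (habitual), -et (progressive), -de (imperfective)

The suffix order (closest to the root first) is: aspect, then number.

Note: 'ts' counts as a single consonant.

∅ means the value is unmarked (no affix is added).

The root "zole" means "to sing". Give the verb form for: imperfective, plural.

zolede

Attach aspect imperfective -de → zolede.
number = plural: zero marking, form stays zolede.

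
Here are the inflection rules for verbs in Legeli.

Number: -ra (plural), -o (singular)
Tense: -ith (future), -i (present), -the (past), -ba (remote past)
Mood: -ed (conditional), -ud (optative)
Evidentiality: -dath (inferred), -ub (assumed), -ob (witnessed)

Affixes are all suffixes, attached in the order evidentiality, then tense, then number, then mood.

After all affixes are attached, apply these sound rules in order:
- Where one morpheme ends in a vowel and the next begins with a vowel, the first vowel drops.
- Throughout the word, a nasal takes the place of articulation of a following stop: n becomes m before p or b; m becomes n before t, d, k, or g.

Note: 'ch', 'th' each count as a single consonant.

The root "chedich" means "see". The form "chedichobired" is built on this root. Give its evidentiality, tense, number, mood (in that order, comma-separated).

Segment: chedich-ob-i-ra-ed.
evidentiality: -ob → witnessed.
tense: -i → present.
number: -ra → plural.
mood: -ed → conditional.

witnessed, present, plural, conditional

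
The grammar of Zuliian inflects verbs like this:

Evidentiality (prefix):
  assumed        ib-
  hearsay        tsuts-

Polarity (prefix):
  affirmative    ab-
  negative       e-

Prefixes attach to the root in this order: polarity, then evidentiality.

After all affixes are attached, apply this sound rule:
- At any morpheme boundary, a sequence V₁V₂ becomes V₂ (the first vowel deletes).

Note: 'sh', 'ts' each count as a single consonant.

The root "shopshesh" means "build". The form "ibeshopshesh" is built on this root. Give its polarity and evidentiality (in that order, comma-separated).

Segment: ib-e-shopshesh.
polarity: e- → negative.
evidentiality: ib- → assumed.

negative, assumed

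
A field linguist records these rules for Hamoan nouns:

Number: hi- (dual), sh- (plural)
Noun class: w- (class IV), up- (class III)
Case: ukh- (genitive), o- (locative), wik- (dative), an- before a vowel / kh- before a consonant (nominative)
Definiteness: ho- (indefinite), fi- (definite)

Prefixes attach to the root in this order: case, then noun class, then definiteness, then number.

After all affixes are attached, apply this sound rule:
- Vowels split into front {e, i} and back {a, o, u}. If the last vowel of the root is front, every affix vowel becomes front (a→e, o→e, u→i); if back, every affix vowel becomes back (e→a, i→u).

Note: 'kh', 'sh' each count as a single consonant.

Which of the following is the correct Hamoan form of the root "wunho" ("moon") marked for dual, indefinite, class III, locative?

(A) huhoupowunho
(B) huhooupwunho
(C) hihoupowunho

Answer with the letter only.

A

Attach case locative o- → owunho.
Attach noun class class III up- → upowunho.
Attach definiteness indefinite ho- → houpowunho.
Attach number dual hi- → hihoupowunho.
Apply vowel harmony: hihoupowunho → huhoupowunho.
So the correct form is huhoupowunho, option (A).
(B) huhooupwunho is wrong: it has the affixes in the wrong order.
(C) hihoupowunho is wrong: it fails to apply the sound rule(s).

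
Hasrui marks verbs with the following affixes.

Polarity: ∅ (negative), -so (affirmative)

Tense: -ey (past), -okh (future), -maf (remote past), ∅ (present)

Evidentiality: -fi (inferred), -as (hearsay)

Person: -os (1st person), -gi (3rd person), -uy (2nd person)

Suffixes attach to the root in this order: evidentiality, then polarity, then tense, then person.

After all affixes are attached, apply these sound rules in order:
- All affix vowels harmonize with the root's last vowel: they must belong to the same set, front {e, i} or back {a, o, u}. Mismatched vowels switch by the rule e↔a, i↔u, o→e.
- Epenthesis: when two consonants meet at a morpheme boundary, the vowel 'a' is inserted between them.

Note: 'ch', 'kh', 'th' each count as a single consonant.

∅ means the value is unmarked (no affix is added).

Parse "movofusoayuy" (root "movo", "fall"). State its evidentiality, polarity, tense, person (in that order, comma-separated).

inferred, affirmative, past, 2nd person

Segment: movo-fi-so-ey-uy.
evidentiality: -fi → inferred.
polarity: -so → affirmative.
tense: -ey → past.
person: -uy → 2nd person.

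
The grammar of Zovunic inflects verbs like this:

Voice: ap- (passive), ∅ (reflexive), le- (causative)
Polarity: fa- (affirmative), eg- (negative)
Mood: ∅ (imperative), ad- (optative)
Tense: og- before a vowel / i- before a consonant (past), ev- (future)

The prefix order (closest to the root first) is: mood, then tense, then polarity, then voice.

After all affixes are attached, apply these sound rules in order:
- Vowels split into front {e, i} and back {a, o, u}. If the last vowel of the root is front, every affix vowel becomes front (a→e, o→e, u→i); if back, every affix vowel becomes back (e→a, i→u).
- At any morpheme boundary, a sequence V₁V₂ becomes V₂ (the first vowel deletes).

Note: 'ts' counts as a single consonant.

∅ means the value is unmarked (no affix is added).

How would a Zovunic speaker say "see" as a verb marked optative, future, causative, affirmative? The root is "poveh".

Attach mood optative ad- → adpoveh.
Attach tense future ev- → evadpoveh.
Attach polarity affirmative fa- → faevadpoveh.
Attach voice causative le- → lefaevadpoveh.
Apply vowel harmony: lefaevadpoveh → lefeevedpoveh.
Apply vowel deletion: lefeevedpoveh → lefevedpoveh.

lefevedpoveh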